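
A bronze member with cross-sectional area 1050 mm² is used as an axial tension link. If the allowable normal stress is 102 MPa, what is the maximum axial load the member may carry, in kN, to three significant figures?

107 kN

P_max = σ_allow · A = 102 · 1050 = 107100 N = 107.1 kN.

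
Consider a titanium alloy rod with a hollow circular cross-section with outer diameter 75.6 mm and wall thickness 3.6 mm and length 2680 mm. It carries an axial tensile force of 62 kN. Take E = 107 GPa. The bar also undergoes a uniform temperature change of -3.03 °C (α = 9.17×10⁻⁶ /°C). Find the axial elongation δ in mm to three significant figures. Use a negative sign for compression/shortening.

1.83 mm

A = 814.3 mm².
δ_mech = NL/(AE) = 62000·2680/(814.3·107000) = 1.907 mm.
δ_thermal = αLΔT = 9.17e-6·2680·-3.03 = -0.07446 mm.
δ = δ_mech + δ_thermal = 1.833 mm.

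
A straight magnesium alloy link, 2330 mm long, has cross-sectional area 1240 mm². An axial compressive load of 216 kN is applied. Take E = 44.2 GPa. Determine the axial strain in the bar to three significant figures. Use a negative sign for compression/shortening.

-0.00394

σ = N/A = -174.2 MPa; ε = σ/E = -174.2/44200 = -3.941e-03.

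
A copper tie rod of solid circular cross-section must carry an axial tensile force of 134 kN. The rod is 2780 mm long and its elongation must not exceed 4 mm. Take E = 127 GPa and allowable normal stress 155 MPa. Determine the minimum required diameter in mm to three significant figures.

33.2 mm

Required area A ≥ P/σ_allow = 134000/155 = 864.5 mm².
For a solid circular section, d ≥ √(4A/π) = 33.18 mm.
Elongation limit: A ≥ PL/(Eδ_allow) = 134000·2780/(127000·4) = 733.3 mm² ⇒ d ≥ 30.56 mm.
The stress limit governs.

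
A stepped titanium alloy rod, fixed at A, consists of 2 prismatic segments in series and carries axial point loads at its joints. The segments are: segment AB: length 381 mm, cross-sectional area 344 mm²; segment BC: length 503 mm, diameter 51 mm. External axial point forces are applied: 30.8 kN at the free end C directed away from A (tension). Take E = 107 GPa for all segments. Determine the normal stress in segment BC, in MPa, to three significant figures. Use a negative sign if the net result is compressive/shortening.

Internal axial forces (sectioning from the free end, tension +): N_BC = 30.8 kN, N_AB = 30.8 kN.
A_BC = 2043 mm².
σ_BC = N_BC/A_BC = 30800/2043 = 15.08 MPa.

15.1 MPa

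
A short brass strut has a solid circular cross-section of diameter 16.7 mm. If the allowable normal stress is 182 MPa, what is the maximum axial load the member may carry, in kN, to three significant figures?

39.9 kN

A = 219 mm².
P_max = σ_allow · A = 182 · 219 = 39870 N = 39.87 kN.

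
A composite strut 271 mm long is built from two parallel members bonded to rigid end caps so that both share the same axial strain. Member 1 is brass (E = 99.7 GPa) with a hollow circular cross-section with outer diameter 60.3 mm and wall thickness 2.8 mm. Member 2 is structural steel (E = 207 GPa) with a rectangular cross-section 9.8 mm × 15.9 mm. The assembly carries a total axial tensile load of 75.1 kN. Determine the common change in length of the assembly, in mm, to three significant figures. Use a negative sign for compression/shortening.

0.246 mm

A_1 = 505.8 mm².
A_2 = 155.8 mm².
Equal strain + equilibrium ⇒ each member carries load in proportion to AE: A₁E₁ = 50430000 N, A₂E₂ = 32250000 N, ΣAE = 82680000 N.
δ = PL/ΣAE = 75100·271/82680000 = 0.2461 mm.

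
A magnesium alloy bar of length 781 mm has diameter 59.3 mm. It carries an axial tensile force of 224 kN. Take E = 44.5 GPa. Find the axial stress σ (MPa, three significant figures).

A = 2762 mm².
σ = N/A = 224000/2762 = 81.11 MPa.

81.1 MPa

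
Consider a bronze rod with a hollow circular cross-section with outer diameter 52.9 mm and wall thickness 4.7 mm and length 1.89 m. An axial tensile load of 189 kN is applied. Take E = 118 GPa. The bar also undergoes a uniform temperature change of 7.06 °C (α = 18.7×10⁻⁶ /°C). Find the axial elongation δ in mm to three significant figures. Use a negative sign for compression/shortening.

4.50 mm

A = 711.7 mm².
δ_mech = NL/(AE) = 189000·1890/(711.7·118000) = 4.254 mm.
δ_thermal = αLΔT = 18.7e-6·1890·7.06 = 0.2495 mm.
δ = δ_mech + δ_thermal = 4.503 mm.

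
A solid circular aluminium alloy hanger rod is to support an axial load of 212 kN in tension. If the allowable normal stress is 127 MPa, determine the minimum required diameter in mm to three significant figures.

46.1 mm

Required area A ≥ P/σ_allow = 212000/127 = 1669 mm².
For a solid circular section, d ≥ √(4A/π) = 46.1 mm.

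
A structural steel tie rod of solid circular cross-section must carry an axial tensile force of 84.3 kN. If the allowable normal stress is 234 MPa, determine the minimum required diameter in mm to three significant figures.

Required area A ≥ P/σ_allow = 84300/234 = 360.3 mm².
For a solid circular section, d ≥ √(4A/π) = 21.42 mm.

21.4 mm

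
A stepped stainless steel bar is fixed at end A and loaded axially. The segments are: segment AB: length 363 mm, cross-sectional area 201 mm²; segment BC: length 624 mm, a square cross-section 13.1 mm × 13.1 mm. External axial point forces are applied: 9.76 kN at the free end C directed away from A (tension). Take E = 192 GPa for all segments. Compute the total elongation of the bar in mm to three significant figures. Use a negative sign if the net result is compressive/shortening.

Internal axial forces (sectioning from the free end, tension +): N_BC = 9.76 kN, N_AB = 9.76 kN.
A_BC = 171.6 mm².
δ_AB = 9760·363/(201·192000) = 0.0918 mm
δ_BC = 9760·624/(171.6·192000) = 0.1848 mm
δ = Σδ_i = 0.2766 mm.

0.277 mm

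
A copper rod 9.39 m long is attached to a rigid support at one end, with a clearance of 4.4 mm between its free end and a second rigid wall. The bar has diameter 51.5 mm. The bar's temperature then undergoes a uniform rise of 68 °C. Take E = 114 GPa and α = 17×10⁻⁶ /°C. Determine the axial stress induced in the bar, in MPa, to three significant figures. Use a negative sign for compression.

Free thermal expansion αLΔT = 17e-6 · 9390 · 68 = 10.85 mm.
The walls engage after the gap closes; constrained expansion = 10.85 − 4.4 = 6.455 mm.
The walls impose strain ε = −(6.455)/9390 = -6.8742e-04; σ = Eε = 114000 · -6.8742e-04 = -78.37 MPa.

-78.4 MPa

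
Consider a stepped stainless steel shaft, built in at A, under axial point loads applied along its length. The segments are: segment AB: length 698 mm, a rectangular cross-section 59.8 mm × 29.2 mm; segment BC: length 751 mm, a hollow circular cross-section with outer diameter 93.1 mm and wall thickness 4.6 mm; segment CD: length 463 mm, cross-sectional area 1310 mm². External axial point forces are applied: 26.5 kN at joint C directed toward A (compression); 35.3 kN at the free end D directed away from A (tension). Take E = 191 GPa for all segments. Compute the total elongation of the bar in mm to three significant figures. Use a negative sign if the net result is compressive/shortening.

0.111 mm

Internal axial forces (sectioning from the free end, tension +): N_CD = 35.3 kN, N_BC = 8.8 kN, N_AB = 8.8 kN.
A_AB = 1746 mm².
A_BC = 1279 mm².
δ_AB = 8800·698/(1746·191000) = 0.01842 mm
δ_BC = 8800·751/(1279·191000) = 0.02705 mm
δ_CD = 35300·463/(1310·191000) = 0.06532 mm
δ = Σδ_i = 0.1108 mm.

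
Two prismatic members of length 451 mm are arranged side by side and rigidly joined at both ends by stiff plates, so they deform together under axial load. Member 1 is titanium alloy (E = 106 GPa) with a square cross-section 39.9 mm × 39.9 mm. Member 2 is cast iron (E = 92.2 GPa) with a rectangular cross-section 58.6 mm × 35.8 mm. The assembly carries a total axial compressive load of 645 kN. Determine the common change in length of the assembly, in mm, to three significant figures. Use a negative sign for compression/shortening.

-0.803 mm

A_1 = 1592 mm².
A_2 = 2098 mm².
Equal strain + equilibrium ⇒ each member carries load in proportion to AE: A₁E₁ = 168800000 N, A₂E₂ = 193400000 N, ΣAE = 362200000 N.
δ = PL/ΣAE = -645000·451/362200000 = -0.8032 mm.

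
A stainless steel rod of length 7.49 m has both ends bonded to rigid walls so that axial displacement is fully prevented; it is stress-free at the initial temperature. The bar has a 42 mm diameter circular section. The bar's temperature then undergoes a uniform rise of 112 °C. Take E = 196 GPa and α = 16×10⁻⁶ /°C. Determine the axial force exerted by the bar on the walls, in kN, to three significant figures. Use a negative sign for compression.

Free thermal expansion αLΔT = 16e-6 · 7490 · 112 = 13.42 mm.
The walls impose strain ε = −(13.42)/7490 = -1.7920e-03; σ = Eε = 196000 · -1.7920e-03 = -351.2 MPa.
Wall reaction R = σ·A = -351.2·1385 = -486600 N = -486.6 kN.

-487 kN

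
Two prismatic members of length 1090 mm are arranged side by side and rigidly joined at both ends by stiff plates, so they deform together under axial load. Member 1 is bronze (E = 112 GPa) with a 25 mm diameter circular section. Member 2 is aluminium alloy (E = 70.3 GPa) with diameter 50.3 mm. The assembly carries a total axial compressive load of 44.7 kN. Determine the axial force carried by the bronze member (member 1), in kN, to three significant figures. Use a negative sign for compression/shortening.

-12.6 kN

A_1 = 490.9 mm².
A_2 = 1987 mm².
Equal strain + equilibrium ⇒ each member carries load in proportion to AE: A₁E₁ = 54980000 N, A₂E₂ = 139700000 N, ΣAE = 194700000 N.
F₁ = P·A₁E₁/ΣAE = -44700·54980000/194700000 = -12620 N.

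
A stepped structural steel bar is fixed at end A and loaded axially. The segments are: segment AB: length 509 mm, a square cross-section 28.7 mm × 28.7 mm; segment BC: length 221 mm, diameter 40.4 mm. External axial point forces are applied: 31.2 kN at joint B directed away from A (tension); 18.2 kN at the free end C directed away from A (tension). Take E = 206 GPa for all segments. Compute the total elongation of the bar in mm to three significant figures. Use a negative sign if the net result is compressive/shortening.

Internal axial forces (sectioning from the free end, tension +): N_BC = 18.2 kN, N_AB = 49.4 kN.
A_AB = 823.7 mm².
A_BC = 1282 mm².
δ_AB = 49400·509/(823.7·206000) = 0.1482 mm
δ_BC = 18200·221/(1282·206000) = 0.01523 mm
δ = Σδ_i = 0.1634 mm.

0.163 mm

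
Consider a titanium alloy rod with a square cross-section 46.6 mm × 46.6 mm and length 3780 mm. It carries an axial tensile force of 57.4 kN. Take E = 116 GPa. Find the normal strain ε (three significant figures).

A = 2172 mm².
σ = N/A = 26.43 MPa; ε = σ/E = 26.43/116000 = 2.279e-04.

2.28e-04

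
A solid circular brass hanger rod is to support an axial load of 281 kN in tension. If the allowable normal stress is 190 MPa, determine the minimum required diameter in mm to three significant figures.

43.4 mm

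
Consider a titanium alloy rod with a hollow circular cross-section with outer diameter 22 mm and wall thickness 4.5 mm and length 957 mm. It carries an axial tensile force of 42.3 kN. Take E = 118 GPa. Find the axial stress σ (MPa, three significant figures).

171 MPa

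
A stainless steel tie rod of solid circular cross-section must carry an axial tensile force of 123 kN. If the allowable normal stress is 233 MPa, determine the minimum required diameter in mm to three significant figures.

25.9 mm

Required area A ≥ P/σ_allow = 123000/233 = 527.9 mm².
For a solid circular section, d ≥ √(4A/π) = 25.93 mm.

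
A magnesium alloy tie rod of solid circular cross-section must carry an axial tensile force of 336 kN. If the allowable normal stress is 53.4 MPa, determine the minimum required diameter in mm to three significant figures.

Required area A ≥ P/σ_allow = 336000/53.4 = 6292 mm².
For a solid circular section, d ≥ √(4A/π) = 89.51 mm.

89.5 mm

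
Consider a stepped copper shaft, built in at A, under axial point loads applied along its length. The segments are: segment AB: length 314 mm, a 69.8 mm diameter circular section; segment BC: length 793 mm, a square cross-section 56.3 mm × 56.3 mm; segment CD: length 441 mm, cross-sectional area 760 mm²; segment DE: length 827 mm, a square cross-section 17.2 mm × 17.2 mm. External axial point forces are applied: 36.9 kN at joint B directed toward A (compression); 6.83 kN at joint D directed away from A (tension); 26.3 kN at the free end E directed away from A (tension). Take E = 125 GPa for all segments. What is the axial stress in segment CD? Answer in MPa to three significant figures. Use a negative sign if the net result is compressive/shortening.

Internal axial forces (sectioning from the free end, tension +): N_DE = 26.3 kN, N_CD = 33.13 kN, N_BC = 33.13 kN, N_AB = -3.77 kN.
σ_CD = N_CD/A_CD = 33130/760 = 43.59 MPa.

43.6 MPa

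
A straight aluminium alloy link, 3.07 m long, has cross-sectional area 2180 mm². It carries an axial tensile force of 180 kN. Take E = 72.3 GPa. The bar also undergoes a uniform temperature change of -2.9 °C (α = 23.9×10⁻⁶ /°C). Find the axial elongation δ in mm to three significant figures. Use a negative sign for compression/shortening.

3.29 mm

δ_mech = NL/(AE) = 180000·3070/(2180·72300) = 3.506 mm.
δ_thermal = αLΔT = 23.9e-6·3070·-2.9 = -0.2128 mm.
δ = δ_mech + δ_thermal = 3.293 mm.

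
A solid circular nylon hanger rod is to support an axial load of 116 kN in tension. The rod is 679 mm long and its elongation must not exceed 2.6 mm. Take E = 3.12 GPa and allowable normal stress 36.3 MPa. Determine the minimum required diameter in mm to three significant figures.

Required area A ≥ P/σ_allow = 116000/36.3 = 3196 mm².
For a solid circular section, d ≥ √(4A/π) = 63.79 mm.
Elongation limit: A ≥ PL/(Eδ_allow) = 116000·679/(3120·2.6) = 9710 mm² ⇒ d ≥ 111.2 mm.
The elongation limit governs.

111 mm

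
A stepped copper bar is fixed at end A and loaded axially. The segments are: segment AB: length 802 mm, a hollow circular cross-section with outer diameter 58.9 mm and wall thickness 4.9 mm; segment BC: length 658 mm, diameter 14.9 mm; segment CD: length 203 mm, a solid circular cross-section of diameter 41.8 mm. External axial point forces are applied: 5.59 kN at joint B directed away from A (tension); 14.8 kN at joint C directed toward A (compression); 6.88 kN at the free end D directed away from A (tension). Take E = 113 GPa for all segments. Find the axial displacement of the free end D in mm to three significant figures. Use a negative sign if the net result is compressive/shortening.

Internal axial forces (sectioning from the free end, tension +): N_CD = 6.88 kN, N_BC = -7.92 kN, N_AB = -2.33 kN.
A_AB = 831.3 mm².
A_BC = 174.4 mm².
A_CD = 1372 mm².
δ_AB = -2330·802/(831.3·113000) = -0.01989 mm
δ_BC = -7920·658/(174.4·113000) = -0.2645 mm
δ_CD = 6880·203/(1372·113000) = 0.009007 mm
δ = Σδ_i = -0.2754 mm.

-0.275 mm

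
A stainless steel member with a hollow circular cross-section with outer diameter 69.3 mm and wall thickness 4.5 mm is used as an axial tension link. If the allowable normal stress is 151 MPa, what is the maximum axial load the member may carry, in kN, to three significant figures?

138 kN

A = 916.1 mm².
P_max = σ_allow · A = 151 · 916.1 = 138300 N = 138.3 kN.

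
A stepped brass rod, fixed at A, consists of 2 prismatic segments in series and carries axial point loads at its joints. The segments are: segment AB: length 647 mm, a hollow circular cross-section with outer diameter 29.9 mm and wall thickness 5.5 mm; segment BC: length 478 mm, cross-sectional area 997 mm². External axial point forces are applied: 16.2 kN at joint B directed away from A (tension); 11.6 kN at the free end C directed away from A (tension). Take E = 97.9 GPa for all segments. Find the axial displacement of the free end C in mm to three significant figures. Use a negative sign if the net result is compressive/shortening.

0.493 mm

Internal axial forces (sectioning from the free end, tension +): N_BC = 11.6 kN, N_AB = 27.8 kN.
A_AB = 421.6 mm².
δ_AB = 27800·647/(421.6·97900) = 0.4358 mm
δ_BC = 11600·478/(997·97900) = 0.05681 mm
δ = Σδ_i = 0.4926 mm.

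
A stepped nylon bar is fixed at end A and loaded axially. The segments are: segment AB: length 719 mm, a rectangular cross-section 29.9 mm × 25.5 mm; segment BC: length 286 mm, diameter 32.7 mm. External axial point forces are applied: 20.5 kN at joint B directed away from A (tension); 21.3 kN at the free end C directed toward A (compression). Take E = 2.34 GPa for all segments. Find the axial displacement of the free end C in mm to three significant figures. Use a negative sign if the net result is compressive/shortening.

-3.42 mm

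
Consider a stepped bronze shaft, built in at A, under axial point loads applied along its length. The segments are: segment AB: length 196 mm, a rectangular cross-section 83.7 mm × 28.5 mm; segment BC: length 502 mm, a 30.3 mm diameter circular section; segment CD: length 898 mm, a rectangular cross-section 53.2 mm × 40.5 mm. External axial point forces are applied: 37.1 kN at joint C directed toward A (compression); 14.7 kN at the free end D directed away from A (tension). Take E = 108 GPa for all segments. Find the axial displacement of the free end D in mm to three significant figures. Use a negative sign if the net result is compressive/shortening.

Internal axial forces (sectioning from the free end, tension +): N_CD = 14.7 kN, N_BC = -22.4 kN, N_AB = -22.4 kN.
A_AB = 2385 mm².
A_BC = 721.1 mm².
A_CD = 2155 mm².
δ_AB = -22400·196/(2385·108000) = -0.01704 mm
δ_BC = -22400·502/(721.1·108000) = -0.1444 mm
δ_CD = 14700·898/(2155·108000) = 0.05673 mm
δ = Σδ_i = -0.1047 mm.

-0.105 mm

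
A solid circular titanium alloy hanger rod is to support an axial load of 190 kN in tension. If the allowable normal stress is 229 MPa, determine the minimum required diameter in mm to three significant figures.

Required area A ≥ P/σ_allow = 190000/229 = 829.7 mm².
For a solid circular section, d ≥ √(4A/π) = 32.5 mm.

32.5 mm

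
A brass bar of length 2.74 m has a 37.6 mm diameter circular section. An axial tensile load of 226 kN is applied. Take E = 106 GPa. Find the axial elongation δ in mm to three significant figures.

A = 1110 mm².
δ_mech = NL/(AE) = 226000·2740/(1110·106000) = 5.261 mm.

5.26 mm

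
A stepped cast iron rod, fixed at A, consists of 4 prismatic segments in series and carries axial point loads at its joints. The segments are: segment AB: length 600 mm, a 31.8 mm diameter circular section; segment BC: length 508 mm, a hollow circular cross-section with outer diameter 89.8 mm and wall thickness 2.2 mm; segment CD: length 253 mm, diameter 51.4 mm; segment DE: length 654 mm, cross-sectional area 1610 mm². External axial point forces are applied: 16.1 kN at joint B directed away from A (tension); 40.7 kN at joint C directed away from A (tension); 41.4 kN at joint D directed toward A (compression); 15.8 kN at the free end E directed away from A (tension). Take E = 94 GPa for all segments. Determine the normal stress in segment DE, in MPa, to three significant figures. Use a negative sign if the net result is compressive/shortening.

Internal axial forces (sectioning from the free end, tension +): N_DE = 15.8 kN, N_CD = -25.6 kN, N_BC = 15.1 kN, N_AB = 31.2 kN.
σ_DE = N_DE/A_DE = 15800/1610 = 9.814 MPa.

9.81 MPa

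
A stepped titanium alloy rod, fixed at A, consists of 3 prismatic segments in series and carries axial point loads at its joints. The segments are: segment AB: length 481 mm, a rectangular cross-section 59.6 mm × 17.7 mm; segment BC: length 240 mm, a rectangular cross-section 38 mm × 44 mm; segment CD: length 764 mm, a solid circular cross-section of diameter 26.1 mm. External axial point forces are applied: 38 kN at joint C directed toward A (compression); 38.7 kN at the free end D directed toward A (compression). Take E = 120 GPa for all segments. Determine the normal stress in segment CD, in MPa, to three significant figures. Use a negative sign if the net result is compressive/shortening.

-72.3 MPa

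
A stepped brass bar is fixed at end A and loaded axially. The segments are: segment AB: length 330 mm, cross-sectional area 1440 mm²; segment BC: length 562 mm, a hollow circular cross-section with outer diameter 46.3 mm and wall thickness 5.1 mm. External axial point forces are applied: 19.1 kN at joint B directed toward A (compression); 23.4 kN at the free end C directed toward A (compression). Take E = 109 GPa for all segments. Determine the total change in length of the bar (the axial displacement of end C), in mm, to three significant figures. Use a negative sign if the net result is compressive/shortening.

Internal axial forces (sectioning from the free end, tension +): N_BC = -23.4 kN, N_AB = -42.5 kN.
A_BC = 660.1 mm².
δ_AB = -42500·330/(1440·109000) = -0.08935 mm
δ_BC = -23400·562/(660.1·109000) = -0.1828 mm
δ = Σδ_i = -0.2721 mm.

-0.272 mm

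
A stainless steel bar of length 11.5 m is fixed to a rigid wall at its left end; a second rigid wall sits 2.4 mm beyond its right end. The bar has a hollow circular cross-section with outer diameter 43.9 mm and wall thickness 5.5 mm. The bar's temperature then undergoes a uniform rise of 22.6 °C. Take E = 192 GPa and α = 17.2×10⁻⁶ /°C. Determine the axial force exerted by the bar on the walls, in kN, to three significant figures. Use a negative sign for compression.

-22.9 kN

Free thermal expansion αLΔT = 17.2e-6 · 11500 · 22.6 = 4.47 mm.
The walls engage after the gap closes; constrained expansion = 4.47 − 2.4 = 2.07 mm.
The walls impose strain ε = −(2.07)/11500 = -1.8002e-04; σ = Eε = 192000 · -1.8002e-04 = -34.56 MPa.
Wall reaction R = σ·A = -34.56·663.5 = -22930 N = -22.93 kN.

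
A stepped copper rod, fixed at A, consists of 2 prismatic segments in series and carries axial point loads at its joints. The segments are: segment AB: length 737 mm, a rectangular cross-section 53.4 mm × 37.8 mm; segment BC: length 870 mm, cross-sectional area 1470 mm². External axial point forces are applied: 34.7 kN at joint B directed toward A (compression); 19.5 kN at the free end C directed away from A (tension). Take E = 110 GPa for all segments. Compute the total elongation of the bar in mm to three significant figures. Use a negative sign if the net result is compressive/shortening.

Internal axial forces (sectioning from the free end, tension +): N_BC = 19.5 kN, N_AB = -15.2 kN.
A_AB = 2019 mm².
δ_AB = -15200·737/(2019·110000) = -0.05045 mm
δ_BC = 19500·870/(1470·110000) = 0.1049 mm
δ = Σδ_i = 0.05446 mm.

0.0545 mm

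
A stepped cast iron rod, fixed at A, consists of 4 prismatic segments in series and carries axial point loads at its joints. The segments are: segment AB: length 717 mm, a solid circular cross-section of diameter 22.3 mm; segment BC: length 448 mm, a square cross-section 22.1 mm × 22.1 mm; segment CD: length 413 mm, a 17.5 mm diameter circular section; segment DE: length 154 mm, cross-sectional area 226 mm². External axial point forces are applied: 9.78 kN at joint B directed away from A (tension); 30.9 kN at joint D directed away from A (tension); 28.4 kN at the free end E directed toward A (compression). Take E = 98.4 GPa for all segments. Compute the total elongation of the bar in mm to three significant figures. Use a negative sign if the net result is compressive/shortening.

0.0994 mm

Internal axial forces (sectioning from the free end, tension +): N_DE = -28.4 kN, N_CD = 2.5 kN, N_BC = 2.5 kN, N_AB = 12.28 kN.
A_AB = 390.6 mm².
A_BC = 488.4 mm².
A_CD = 240.5 mm².
δ_AB = 12280·717/(390.6·98400) = 0.2291 mm
δ_BC = 2500·448/(488.4·98400) = 0.0233 mm
δ_CD = 2500·413/(240.5·98400) = 0.04362 mm
δ_DE = -28400·154/(226·98400) = -0.1967 mm
δ = Σδ_i = 0.09936 mm.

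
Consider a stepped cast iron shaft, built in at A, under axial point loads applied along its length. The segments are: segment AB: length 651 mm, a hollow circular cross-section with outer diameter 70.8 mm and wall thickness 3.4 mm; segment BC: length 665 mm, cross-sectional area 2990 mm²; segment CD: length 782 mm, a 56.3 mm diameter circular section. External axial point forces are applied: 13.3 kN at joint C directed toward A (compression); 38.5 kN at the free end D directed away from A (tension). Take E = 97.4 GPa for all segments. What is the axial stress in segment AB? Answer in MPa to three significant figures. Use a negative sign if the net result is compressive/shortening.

35.0 MPa

Internal axial forces (sectioning from the free end, tension +): N_CD = 38.5 kN, N_BC = 25.2 kN, N_AB = 25.2 kN.
A_AB = 719.9 mm².
σ_AB = N_AB/A_AB = 25200/719.9 = 35 MPa.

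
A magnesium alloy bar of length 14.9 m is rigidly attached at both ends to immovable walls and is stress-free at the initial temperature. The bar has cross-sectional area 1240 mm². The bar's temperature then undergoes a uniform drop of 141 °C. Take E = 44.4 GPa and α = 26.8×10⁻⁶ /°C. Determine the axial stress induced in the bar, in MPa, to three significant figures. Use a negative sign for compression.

168 MPa

Free thermal expansion αLΔT = 26.8e-6 · 14900 · -141 = -56.3 mm.
The walls impose strain ε = −(-56.3)/14900 = 3.7788e-03; σ = Eε = 44400 · 3.7788e-03 = 167.8 MPa.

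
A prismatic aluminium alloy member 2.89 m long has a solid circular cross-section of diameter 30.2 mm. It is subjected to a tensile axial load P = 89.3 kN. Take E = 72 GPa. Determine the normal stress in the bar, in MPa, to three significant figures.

A = 716.3 mm².
σ = N/A = 89300/716.3 = 124.7 MPa.

125 MPa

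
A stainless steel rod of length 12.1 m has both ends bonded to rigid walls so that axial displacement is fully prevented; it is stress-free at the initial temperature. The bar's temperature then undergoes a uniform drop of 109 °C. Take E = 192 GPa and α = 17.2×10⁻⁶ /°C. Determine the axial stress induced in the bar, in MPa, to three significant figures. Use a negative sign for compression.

Free thermal expansion αLΔT = 17.2e-6 · 12100 · -109 = -22.69 mm.
The walls impose strain ε = −(-22.69)/12100 = 1.8748e-03; σ = Eε = 192000 · 1.8748e-03 = 360 MPa.

360 MPa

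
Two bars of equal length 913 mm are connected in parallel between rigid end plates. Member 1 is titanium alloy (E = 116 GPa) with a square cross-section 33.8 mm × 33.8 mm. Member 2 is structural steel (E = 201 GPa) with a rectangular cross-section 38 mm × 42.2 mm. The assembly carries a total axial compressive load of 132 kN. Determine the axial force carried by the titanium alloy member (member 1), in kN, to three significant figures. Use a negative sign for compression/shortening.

-38.5 kN

A_1 = 1142 mm².
A_2 = 1604 mm².
Equal strain + equilibrium ⇒ each member carries load in proportion to AE: A₁E₁ = 132500000 N, A₂E₂ = 322300000 N, ΣAE = 454800000 N.
F₁ = P·A₁E₁/ΣAE = -132000·132500000/454800000 = -38460 N.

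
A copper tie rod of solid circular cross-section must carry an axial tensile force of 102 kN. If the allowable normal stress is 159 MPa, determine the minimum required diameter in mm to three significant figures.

28.6 mm

Required area A ≥ P/σ_allow = 102000/159 = 641.5 mm².
For a solid circular section, d ≥ √(4A/π) = 28.58 mm.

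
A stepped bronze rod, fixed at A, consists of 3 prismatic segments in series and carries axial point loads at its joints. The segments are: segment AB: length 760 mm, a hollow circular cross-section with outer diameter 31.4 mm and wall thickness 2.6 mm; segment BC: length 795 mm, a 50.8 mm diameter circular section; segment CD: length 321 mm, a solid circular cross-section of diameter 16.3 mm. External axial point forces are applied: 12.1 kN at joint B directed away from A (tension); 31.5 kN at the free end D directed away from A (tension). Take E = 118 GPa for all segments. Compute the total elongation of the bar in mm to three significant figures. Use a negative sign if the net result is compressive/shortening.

Internal axial forces (sectioning from the free end, tension +): N_CD = 31.5 kN, N_BC = 31.5 kN, N_AB = 43.6 kN.
A_AB = 235.2 mm².
A_BC = 2027 mm².
A_CD = 208.7 mm².
δ_AB = 43600·760/(235.2·118000) = 1.194 mm
δ_BC = 31500·795/(2027·118000) = 0.1047 mm
δ_CD = 31500·321/(208.7·118000) = 0.4106 mm
δ = Σδ_i = 1.709 mm.

1.71 mm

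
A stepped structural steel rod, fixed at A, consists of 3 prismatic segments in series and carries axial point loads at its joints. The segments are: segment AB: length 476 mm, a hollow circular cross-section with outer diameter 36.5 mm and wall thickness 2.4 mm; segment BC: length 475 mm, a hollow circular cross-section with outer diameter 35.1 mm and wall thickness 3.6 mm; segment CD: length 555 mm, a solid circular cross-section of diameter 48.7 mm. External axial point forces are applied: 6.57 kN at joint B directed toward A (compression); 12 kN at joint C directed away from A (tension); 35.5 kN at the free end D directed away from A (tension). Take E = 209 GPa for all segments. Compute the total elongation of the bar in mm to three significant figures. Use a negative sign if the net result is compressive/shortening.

0.716 mm

Internal axial forces (sectioning from the free end, tension +): N_CD = 35.5 kN, N_BC = 47.5 kN, N_AB = 40.93 kN.
A_AB = 257.1 mm².
A_BC = 356.3 mm².
A_CD = 1863 mm².
δ_AB = 40930·476/(257.1·209000) = 0.3626 mm
δ_BC = 47500·475/(356.3·209000) = 0.303 mm
δ_CD = 35500·555/(1863·209000) = 0.05061 mm
δ = Σδ_i = 0.7162 mm.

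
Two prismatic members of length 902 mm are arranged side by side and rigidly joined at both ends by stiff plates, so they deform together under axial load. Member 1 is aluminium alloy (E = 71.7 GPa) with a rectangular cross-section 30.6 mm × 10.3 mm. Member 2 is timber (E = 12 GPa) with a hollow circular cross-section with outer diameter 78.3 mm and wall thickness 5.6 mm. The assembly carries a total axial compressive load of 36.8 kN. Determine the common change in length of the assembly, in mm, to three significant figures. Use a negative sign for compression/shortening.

-0.875 mm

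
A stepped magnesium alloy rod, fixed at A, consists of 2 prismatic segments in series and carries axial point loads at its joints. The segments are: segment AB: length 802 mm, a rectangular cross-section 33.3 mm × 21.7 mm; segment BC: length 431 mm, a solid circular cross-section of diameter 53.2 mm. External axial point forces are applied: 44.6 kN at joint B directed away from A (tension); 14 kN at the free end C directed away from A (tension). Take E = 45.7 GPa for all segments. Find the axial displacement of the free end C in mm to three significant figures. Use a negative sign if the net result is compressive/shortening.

Internal axial forces (sectioning from the free end, tension +): N_BC = 14 kN, N_AB = 58.6 kN.
A_AB = 722.6 mm².
A_BC = 2223 mm².
δ_AB = 58600·802/(722.6·45700) = 1.423 mm
δ_BC = 14000·431/(2223·45700) = 0.0594 mm
δ = Σδ_i = 1.483 mm.

1.48 mm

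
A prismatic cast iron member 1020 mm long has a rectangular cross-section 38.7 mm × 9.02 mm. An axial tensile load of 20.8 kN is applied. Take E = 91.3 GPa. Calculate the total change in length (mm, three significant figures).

0.666 mm

A = 349.1 mm².
δ_mech = NL/(AE) = 20800·1020/(349.1·91300) = 0.6657 mm.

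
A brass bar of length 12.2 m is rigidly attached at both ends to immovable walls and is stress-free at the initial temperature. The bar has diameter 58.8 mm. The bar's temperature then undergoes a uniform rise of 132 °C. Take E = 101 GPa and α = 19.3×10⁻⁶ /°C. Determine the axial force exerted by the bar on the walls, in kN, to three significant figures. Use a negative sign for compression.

-699 kN

Free thermal expansion αLΔT = 19.3e-6 · 12200 · 132 = 31.08 mm.
The walls impose strain ε = −(31.08)/12200 = -2.5476e-03; σ = Eε = 101000 · -2.5476e-03 = -257.3 MPa.
Wall reaction R = σ·A = -257.3·2715 = -698700 N = -698.7 kN.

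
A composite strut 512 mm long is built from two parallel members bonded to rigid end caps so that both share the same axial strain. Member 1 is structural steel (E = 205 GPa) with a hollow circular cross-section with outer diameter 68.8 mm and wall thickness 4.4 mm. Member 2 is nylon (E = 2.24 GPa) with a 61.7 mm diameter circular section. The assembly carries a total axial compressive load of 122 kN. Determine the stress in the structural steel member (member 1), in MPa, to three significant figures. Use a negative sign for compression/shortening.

-132 MPa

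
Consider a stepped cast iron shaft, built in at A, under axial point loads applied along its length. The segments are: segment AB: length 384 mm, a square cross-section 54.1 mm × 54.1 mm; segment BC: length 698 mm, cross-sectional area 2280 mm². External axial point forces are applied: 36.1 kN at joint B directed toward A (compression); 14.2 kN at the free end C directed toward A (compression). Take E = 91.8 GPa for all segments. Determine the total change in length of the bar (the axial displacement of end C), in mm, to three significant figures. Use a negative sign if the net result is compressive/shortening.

-0.119 mm

Internal axial forces (sectioning from the free end, tension +): N_BC = -14.2 kN, N_AB = -50.3 kN.
A_AB = 2927 mm².
δ_AB = -50300·384/(2927·91800) = -0.07189 mm
δ_BC = -14200·698/(2280·91800) = -0.04736 mm
δ = Σδ_i = -0.1192 mm.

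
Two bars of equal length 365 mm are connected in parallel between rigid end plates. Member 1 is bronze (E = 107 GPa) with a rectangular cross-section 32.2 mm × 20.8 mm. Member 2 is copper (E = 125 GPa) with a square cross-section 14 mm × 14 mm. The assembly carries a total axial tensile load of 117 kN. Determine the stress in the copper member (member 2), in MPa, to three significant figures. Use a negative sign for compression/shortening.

A_1 = 669.8 mm².
A_2 = 196 mm².
Equal strain + equilibrium ⇒ each member carries load in proportion to AE: A₁E₁ = 71660000 N, A₂E₂ = 24500000 N, ΣAE = 96160000 N.
σ₂ = P·E₂/ΣAE = 117000·125000/96160000 = 152.1 MPa.

152 MPa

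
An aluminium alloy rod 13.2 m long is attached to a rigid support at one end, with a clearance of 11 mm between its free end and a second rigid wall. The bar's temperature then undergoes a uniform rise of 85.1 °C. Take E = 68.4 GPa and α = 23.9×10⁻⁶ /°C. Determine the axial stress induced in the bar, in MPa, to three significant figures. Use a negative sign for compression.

-82.1 MPa

Free thermal expansion αLΔT = 23.9e-6 · 13200 · 85.1 = 26.85 mm.
The walls engage after the gap closes; constrained expansion = 26.85 − 11 = 15.85 mm.
The walls impose strain ε = −(15.85)/13200 = -1.2006e-03; σ = Eε = 68400 · -1.2006e-03 = -82.12 MPa.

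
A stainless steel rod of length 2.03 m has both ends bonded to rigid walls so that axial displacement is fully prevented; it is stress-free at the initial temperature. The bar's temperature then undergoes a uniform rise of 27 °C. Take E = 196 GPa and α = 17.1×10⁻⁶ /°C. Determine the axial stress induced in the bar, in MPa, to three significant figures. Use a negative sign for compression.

-90.5 MPa

Free thermal expansion αLΔT = 17.1e-6 · 2030 · 27 = 0.9373 mm.
The walls impose strain ε = −(0.9373)/2030 = -4.6170e-04; σ = Eε = 196000 · -4.6170e-04 = -90.49 MPa.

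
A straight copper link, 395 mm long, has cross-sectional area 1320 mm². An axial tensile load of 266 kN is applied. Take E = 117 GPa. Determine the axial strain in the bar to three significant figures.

0.00172

σ = N/A = 201.5 MPa; ε = σ/E = 201.5/117000 = 1.722e-03.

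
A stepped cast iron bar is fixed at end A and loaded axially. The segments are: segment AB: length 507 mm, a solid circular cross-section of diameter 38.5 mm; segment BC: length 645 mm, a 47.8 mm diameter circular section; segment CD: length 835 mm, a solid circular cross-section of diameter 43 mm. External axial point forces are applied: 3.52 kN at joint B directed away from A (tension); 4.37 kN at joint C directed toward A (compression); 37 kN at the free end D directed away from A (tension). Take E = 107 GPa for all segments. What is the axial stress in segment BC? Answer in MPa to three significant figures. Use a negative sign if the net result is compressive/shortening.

18.2 MPa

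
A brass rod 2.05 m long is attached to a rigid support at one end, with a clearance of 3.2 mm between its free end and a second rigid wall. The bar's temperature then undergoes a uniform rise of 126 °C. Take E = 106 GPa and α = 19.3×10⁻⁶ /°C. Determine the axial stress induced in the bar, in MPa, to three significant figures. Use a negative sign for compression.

Free thermal expansion αLΔT = 19.3e-6 · 2050 · 126 = 4.985 mm.
The walls engage after the gap closes; constrained expansion = 4.985 − 3.2 = 1.785 mm.
The walls impose strain ε = −(1.785)/2050 = -8.7082e-04; σ = Eε = 106000 · -8.7082e-04 = -92.31 MPa.

-92.3 MPa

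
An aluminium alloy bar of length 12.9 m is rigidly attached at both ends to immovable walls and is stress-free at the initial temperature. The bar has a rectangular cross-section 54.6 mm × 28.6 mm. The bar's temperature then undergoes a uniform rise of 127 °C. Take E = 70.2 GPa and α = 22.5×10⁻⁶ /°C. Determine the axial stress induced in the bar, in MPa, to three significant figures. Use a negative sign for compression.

Free thermal expansion αLΔT = 22.5e-6 · 12900 · 127 = 36.86 mm.
The walls impose strain ε = −(36.86)/12900 = -2.8575e-03; σ = Eε = 70200 · -2.8575e-03 = -200.6 MPa.

-201 MPa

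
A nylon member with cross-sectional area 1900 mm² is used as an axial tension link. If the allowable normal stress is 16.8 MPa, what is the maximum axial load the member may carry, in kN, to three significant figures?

P_max = σ_allow · A = 16.8 · 1900 = 31920 N = 31.92 kN.

31.9 kN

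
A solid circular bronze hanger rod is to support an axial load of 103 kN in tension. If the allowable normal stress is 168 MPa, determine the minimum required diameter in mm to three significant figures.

27.9 mm

Required area A ≥ P/σ_allow = 103000/168 = 613.1 mm².
For a solid circular section, d ≥ √(4A/π) = 27.94 mm.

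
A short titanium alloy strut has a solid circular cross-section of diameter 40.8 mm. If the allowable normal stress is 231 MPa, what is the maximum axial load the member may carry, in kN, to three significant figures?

302 kN

A = 1307 mm².
P_max = σ_allow · A = 231 · 1307 = 302000 N = 302 kN.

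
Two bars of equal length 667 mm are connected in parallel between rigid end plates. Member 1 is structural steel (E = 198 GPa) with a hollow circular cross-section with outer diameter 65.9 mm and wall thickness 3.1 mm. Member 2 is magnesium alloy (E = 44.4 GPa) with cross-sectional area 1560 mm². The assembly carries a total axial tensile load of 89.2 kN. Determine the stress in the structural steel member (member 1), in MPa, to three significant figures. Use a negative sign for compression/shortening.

92.8 MPa

A_1 = 611.6 mm².
Equal strain + equilibrium ⇒ each member carries load in proportion to AE: A₁E₁ = 121100000 N, A₂E₂ = 69260000 N, ΣAE = 190400000 N.
σ₁ = P·E₁/ΣAE = 89200·198000/190400000 = 92.78 MPa.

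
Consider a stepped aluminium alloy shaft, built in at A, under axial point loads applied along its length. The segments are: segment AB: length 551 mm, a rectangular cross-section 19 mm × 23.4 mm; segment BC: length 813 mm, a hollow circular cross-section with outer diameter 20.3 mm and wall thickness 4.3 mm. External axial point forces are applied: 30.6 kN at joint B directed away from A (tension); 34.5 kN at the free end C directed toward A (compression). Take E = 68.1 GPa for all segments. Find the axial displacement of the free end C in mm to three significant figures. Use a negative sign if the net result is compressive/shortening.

-1.98 mm

Internal axial forces (sectioning from the free end, tension +): N_BC = -34.5 kN, N_AB = -3.9 kN.
A_AB = 444.6 mm².
A_BC = 216.1 mm².
δ_AB = -3900·551/(444.6·68100) = -0.07097 mm
δ_BC = -34500·813/(216.1·68100) = -1.906 mm
δ = Σδ_i = -1.977 mm.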